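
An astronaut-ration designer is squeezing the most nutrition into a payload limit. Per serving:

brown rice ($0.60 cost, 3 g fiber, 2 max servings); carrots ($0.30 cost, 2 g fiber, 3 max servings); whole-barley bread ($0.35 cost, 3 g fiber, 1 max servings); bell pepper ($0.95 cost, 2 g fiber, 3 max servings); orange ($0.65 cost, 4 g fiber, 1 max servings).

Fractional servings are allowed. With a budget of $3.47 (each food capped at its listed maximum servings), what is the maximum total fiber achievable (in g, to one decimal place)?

19.8 g

Fiber per dollar: whole-barley bread 8.571, carrots 6.667, orange 6.154, brown rice 5, bell pepper 2.105.
Take 1 serving of whole-barley bread: spends $0.35, +3.0 g fiber (running total 3.0 g).
Take 3 servings of carrots: spends $0.90, +6.0 g fiber (running total 9.0 g).
Take 1 serving of orange: spends $0.65, +4.0 g fiber (running total 13.0 g).
Take 2 servings of brown rice: spends $1.20, +6.0 g fiber (running total 19.0 g).
Take 0.3895 servings of bell pepper: spends $0.37, +0.8 g fiber (running total 19.8 g).
Greedy by best ratio exhausts the cost allowance optimally: 19.8 g.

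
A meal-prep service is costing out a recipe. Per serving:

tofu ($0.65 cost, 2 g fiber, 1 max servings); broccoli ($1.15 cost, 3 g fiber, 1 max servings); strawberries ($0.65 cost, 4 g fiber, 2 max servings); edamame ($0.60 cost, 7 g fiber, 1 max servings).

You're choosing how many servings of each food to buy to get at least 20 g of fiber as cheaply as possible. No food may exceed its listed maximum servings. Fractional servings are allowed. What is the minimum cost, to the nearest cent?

$3.70

Cost per g of fiber: edamame $0.0857, strawberries $0.1625, tofu $0.3250, broccoli $0.3833.
Take 1 serving of edamame: +7.0 g fiber for $0.60 (total $0.60, still need 13.0 g).
Take 2 servings of strawberries: +8.0 g fiber for $1.30 (total $1.90, still need 5.0 g).
Take 1 serving of tofu: +2.0 g fiber for $0.65 (total $2.55, still need 3.0 g).
Take 1 serving of broccoli: +3.0 g fiber for $1.15 (total $3.70, still need 0.0 g).
Greedy by cheapest-per-g is optimal for a single linear constraint, so the minimum cost is $3.70.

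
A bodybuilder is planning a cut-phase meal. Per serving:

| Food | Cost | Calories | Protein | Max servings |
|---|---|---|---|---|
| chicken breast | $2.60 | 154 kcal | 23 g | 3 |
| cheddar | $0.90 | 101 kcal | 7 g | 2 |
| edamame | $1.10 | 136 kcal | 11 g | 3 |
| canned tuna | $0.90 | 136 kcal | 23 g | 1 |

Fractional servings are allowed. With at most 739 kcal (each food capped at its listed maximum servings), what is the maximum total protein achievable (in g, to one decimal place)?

103.4 g

Protein per kcal: canned tuna 0.1691, chicken breast 0.1494, edamame 0.08088, cheddar 0.06931.
Take 1 serving of canned tuna: uses 136 kcal, +23.0 g protein (running total 23.0 g).
Take 3 servings of chicken breast: uses 462 kcal, +69.0 g protein (running total 92.0 g).
Take 1.037 servings of edamame: uses 141 kcal, +11.4 g protein (running total 103.4 g).
Filling greedily by protein-per-kcal is optimal for one linear limit, giving 103.4 g.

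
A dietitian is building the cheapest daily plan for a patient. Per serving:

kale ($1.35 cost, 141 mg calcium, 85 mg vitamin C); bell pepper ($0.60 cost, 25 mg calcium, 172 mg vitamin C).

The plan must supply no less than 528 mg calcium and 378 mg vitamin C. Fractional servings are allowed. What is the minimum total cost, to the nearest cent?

kale only: max(528/141, 378/85) = 4.447 servings → $6.00.
bell pepper only: max(528/25, 378/172) = 21.12 servings → $12.67.
kale + bell pepper with both tight: 3.677 servings and 0.3804 servings → $5.19.
So the least-cost plan costs $5.19.

$5.19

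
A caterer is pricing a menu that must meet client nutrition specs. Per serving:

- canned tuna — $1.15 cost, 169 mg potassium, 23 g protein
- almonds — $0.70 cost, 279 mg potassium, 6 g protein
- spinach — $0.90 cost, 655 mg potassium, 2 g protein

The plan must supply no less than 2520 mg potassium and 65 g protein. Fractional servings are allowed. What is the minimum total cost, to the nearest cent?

Check every corner: each single food scaled to meet both minima, and each pair solved so both constraints bind.
canned tuna only: max(2520/169, 65/23) = 14.91 servings → $17.15.
almonds only: max(2520/279, 65/6) = 10.83 servings → $7.58.
spinach only: max(2520/655, 65/2) = 32.5 servings → $29.25.
canned tuna + almonds with both tight: 0.558 servings and 8.694 servings → $6.73.
canned tuna + spinach with both tight: 2.549 servings and 3.19 servings → $5.80.
almonds + spinach: intersection lies outside the first quadrant.
The minimum over all feasible corners is $5.80.

$5.80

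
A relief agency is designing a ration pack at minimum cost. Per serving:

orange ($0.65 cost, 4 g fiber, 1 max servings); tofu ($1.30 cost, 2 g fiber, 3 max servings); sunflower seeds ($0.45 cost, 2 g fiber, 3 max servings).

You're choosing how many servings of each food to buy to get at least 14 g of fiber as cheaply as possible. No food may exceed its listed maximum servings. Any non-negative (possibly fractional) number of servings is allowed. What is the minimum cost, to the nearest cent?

$4.60

Cost per g of fiber: orange $0.1625, sunflower seeds $0.2250, tofu $0.6500.
Take 1 serving of orange: +4.0 g fiber for $0.65 (total $0.65, still need 10.0 g).
Take 3 servings of sunflower seeds: +6.0 g fiber for $1.35 (total $2.00, still need 4.0 g).
Take 2 servings of tofu: +4.0 g fiber for $2.60 (total $4.60, still need 0.0 g).
Filling from the cheapest source first is optimal under one linear minimum: $4.60.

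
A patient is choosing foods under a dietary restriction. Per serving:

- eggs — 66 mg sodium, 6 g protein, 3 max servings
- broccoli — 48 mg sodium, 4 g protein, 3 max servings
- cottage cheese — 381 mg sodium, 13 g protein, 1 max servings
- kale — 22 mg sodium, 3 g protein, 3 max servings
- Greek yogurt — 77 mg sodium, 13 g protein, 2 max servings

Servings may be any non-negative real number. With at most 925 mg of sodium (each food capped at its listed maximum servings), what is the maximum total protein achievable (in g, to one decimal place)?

Protein per mg sodium: Greek yogurt 0.1688, kale 0.1364, eggs 0.09091, broccoli 0.08333, cottage cheese 0.03412.
Take 2 servings of Greek yogurt: uses 154 mg sodium, +26.0 g protein (running total 26.0 g).
Take 3 servings of kale: uses 66 mg sodium, +9.0 g protein (running total 35.0 g).
Take 3 servings of eggs: uses 198 mg sodium, +18.0 g protein (running total 53.0 g).
Take 3 servings of broccoli: uses 144 mg sodium, +12.0 g protein (running total 65.0 g).
Take 0.9528 servings of cottage cheese: uses 363 mg sodium, +12.4 g protein (running total 77.4 g).
Filling greedily by protein-per-mg sodium is optimal for one linear limit, giving 77.4 g.

77.4 g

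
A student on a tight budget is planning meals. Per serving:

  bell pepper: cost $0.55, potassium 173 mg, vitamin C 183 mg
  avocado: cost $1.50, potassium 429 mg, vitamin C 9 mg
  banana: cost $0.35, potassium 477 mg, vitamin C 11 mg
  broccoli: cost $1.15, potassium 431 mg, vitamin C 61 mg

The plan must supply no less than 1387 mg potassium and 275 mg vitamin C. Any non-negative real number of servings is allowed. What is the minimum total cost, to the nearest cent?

This is a tiny linear program; its minimum lies at a vertex of the feasible set. List the vertices and price them.
bell pepper only: max(1387/173, 275/183) = 8.017 servings → $4.41.
avocado only: max(1387/429, 275/9) = 30.56 servings → $45.83.
banana only: max(1387/477, 275/11) = 25 servings → $8.75.
broccoli only: max(1387/431, 275/61) = 4.508 servings → $5.18.
bell pepper + avocado with both tight: 1.371 servings and 2.68 servings → $4.77.
bell pepper + banana with both tight: 1.358 servings and 2.415 servings → $1.59.
bell pepper + broccoli with both tight: 0.4965 servings and 3.019 servings → $3.74.
avocado + banana: the both-tight solution has a negative serving — not a feasible corner.
avocado + broccoli with both targets exact would need a negative amount; discard.
banana + broccoli: the both-tight solution has a negative serving — not a feasible corner.
The minimum over all feasible corners is $1.59.

$1.59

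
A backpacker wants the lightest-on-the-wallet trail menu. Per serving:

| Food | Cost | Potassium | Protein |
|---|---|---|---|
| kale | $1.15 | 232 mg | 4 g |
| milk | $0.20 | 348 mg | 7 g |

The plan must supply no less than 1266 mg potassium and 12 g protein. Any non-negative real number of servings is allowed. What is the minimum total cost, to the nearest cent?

Minimising a linear cost over {potassium ≥ 1266, protein ≥ 12, servings ≥ 0} — the optimum is at a vertex, using one or two foods.
kale only: max(1266/232, 12/4) = 5.457 servings → $6.28.
milk only: max(1266/348, 12/7) = 3.638 servings → $0.73.
kale + milk: intersection lies outside the first quadrant.
The minimum over all feasible corners is $0.73.

$0.73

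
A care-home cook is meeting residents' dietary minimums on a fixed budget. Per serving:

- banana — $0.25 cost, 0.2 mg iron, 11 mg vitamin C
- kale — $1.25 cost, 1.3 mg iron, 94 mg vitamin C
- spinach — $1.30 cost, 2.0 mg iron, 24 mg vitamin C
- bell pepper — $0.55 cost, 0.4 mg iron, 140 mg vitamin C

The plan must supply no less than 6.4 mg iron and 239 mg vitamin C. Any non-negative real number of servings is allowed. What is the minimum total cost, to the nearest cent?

$4.51

A basic optimal solution has at most two foods positive. Try each food alone and each pair with both targets met exactly.
banana only: max(6.4/0.2, 239/11) = 32 servings → $8.00.
kale only: max(6.4/1.3, 239/94) = 4.923 servings → $6.15.
spinach only: max(6.4/2.0, 239/24) = 9.958 servings → $12.95.
bell pepper only: max(6.4/0.4, 239/140) = 16 servings → $8.80.
banana + kale: the both-tight solution has a negative serving — not a feasible corner.
banana + spinach with both tight: 18.86 servings and 1.314 servings → $6.42.
banana + bell pepper: intersection lies outside the first quadrant.
kale + spinach with both tight: 2.069 servings and 1.855 servings → $5.00.
kale + bell pepper with both targets exact would need a negative amount; discard.
spinach + bell pepper with both tight: 2.96 servings and 1.2 servings → $4.51.
Cheapest feasible corner: $4.51.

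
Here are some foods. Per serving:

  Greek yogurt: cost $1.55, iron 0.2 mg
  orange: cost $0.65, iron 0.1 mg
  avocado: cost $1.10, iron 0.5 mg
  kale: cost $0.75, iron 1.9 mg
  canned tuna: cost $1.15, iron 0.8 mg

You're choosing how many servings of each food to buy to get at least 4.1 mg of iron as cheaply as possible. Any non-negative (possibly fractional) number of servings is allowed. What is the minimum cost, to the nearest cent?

$1.62

Cost per mg of iron: kale $0.3947, canned tuna $1.4375, avocado $2.2000, orange $6.5000, Greek yogurt $7.7500.
With no serving limits, use only kale: 4.1 mg / 1.9 mg = 2.158 servings × $0.75 = $1.62.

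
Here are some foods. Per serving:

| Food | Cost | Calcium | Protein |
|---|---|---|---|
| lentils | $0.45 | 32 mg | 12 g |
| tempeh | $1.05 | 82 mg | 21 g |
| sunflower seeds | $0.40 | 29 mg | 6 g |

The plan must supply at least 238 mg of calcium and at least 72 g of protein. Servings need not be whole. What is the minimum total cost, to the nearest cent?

With two linear requirements the optimum uses one or two foods; enumerate the corners.
lentils only: max(238/32, 72/12) = 7.438 servings → $3.35.
tempeh only: max(238/82, 72/21) = 3.429 servings → $3.60.
sunflower seeds only: max(238/29, 72/6) = 12 servings → $4.80.
lentils + tempeh with both tight: 2.904 servings and 1.769 servings → $3.16.
lentils + sunflower seeds with both tight: 4.231 servings and 3.538 servings → $3.32.
tempeh + sunflower seeds: intersection lies outside the first quadrant.
So the least-cost plan costs $3.16.

$3.16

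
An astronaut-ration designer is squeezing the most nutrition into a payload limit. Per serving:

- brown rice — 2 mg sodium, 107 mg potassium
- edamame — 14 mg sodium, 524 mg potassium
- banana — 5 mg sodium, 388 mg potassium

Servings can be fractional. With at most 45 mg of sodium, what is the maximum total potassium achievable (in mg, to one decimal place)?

Potassium per mg sodium: banana 77.6, brown rice 53.5, edamame 37.43.
With no serving limits, spend the whole sodium allowance on banana: 45 mg / 5 mg × 388 mg = 3492.0 mg.

3492.0 mg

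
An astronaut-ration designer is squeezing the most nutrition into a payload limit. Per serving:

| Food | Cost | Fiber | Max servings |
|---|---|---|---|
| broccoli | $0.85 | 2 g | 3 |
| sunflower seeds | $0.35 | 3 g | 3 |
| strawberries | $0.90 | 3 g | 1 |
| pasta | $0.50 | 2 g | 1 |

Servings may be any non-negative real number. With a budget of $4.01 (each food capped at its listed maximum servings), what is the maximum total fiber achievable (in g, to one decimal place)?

17.7 g

Fiber per dollar: sunflower seeds 8.571, pasta 4, strawberries 3.333, broccoli 2.353.
Take 3 servings of sunflower seeds: spends $1.05, +9.0 g fiber (running total 9.0 g).
Take 1 serving of pasta: spends $0.50, +2.0 g fiber (running total 11.0 g).
Take 1 serving of strawberries: spends $0.90, +3.0 g fiber (running total 14.0 g).
Take 1.835 servings of broccoli: spends $1.56, +3.7 g fiber (running total 17.7 g).
Greedy by best ratio exhausts the cost allowance optimally: 17.7 g.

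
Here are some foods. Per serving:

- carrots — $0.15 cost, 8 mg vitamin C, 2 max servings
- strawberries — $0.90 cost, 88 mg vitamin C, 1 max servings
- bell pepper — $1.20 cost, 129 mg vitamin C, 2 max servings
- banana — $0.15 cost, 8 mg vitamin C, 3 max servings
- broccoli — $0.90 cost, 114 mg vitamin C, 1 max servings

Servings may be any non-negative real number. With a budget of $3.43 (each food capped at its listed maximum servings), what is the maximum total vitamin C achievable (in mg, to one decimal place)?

Vitamin C per dollar: broccoli 126.7, bell pepper 107.5, strawberries 97.78, carrots 53.33, banana 53.33.
Take 1 serving of broccoli: spends $0.90, +114.0 mg vitamin C (running total 114.0 mg).
Take 2 servings of bell pepper: spends $2.40, +258.0 mg vitamin C (running total 372.0 mg).
Take 0.1444 servings of strawberries: spends $0.13, +12.7 mg vitamin C (running total 384.7 mg).
Filling greedily by vitamin C-per-dollar is optimal for one linear limit, giving 384.7 mg.

384.7 mg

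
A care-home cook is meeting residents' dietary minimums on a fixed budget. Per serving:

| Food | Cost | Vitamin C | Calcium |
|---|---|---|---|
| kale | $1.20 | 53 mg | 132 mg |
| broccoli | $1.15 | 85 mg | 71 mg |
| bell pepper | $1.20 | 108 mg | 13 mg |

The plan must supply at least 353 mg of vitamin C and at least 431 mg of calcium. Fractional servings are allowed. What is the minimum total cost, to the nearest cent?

At the optimum either one food covers both requirements or two foods hit both targets exactly; no other combination can be cheaper.
kale only: max(353/53, 431/132) = 6.66 servings → $7.99.
broccoli only: max(353/85, 431/71) = 6.07 servings → $6.98.
bell pepper only: max(353/108, 431/13) = 33.15 servings → $39.78.
kale + broccoli with both tight: 1.552 servings and 3.185 servings → $5.53.
kale + bell pepper with both tight: 3.093 servings and 1.751 servings → $5.81.
broccoli + bell pepper with both targets exact would need a negative amount; discard.
So the least-cost plan costs $5.53.

$5.53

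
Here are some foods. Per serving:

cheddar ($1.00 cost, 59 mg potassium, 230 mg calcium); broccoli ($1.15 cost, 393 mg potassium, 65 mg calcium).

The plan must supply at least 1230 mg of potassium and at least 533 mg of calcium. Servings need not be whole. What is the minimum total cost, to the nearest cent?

With two linear requirements the optimum uses one or two foods; enumerate the corners.
cheddar only: max(1230/59, 533/230) = 20.85 servings → $20.85.
broccoli only: max(1230/393, 533/65) = 8.2 servings → $9.43.
cheddar + broccoli with both tight: 1.496 servings and 2.905 servings → $4.84.
The minimum over all feasible corners is $4.84.

$4.84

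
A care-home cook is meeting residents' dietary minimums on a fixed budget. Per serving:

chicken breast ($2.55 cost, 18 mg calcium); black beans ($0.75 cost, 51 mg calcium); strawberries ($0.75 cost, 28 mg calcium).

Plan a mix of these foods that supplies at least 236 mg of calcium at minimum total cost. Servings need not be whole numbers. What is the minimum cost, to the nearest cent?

$3.47

Cost per mg of calcium: black beans $0.0147, strawberries $0.0268, chicken breast $0.1417.
With no serving limits, use only black beans: 236 mg / 51 mg = 4.627 servings × $0.75 = $3.47.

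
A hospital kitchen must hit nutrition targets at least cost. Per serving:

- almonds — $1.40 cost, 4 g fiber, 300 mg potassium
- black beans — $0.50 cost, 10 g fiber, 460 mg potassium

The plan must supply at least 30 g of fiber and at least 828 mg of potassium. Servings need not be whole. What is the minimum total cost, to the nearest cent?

Check every corner: each single food scaled to meet both minima, and each pair solved so both constraints bind.
almonds only: max(30/4, 828/300) = 7.5 servings → $10.50.
black beans only: max(30/10, 828/460) = 3 servings → $1.50.
almonds + black beans: intersection lies outside the first quadrant.
The minimum over all feasible corners is $1.50.

$1.50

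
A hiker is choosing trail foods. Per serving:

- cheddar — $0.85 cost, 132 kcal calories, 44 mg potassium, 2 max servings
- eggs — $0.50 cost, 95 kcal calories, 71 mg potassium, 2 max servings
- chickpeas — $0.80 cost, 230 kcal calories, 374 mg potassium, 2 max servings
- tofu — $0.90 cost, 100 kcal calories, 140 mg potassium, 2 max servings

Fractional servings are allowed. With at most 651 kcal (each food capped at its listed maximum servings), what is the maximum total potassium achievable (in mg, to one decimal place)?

1015.4 mg

Potassium per kcal: chickpeas 1.626, tofu 1.4, eggs 0.7474, cheddar 0.3333.
Take 2 servings of chickpeas: uses 460 kcal, +748.0 mg potassium (running total 748.0 mg).
Take 1.91 servings of tofu: uses 191 kcal, +267.4 mg potassium (running total 1015.4 mg).
Greedy by best ratio exhausts the calories allowance optimally: 1015.4 mg.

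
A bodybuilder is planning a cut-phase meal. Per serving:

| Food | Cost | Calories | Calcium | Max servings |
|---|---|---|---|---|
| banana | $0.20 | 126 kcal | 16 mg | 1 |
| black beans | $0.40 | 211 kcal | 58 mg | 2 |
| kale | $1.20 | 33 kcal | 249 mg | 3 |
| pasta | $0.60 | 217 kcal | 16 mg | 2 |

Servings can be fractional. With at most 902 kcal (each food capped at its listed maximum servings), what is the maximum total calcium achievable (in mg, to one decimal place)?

897.8 mg

Calcium per kcal: kale 7.545, black beans 0.2749, banana 0.127, pasta 0.07373.
Take 3 servings of kale: uses 99 kcal, +747.0 mg calcium (running total 747.0 mg).
Take 2 servings of black beans: uses 422 kcal, +116.0 mg calcium (running total 863.0 mg).
Take 1 serving of banana: uses 126 kcal, +16.0 mg calcium (running total 879.0 mg).
Take 1.175 servings of pasta: uses 255 kcal, +18.8 mg calcium (running total 897.8 mg).
Filling greedily by calcium-per-kcal is optimal for one linear limit, giving 897.8 mg.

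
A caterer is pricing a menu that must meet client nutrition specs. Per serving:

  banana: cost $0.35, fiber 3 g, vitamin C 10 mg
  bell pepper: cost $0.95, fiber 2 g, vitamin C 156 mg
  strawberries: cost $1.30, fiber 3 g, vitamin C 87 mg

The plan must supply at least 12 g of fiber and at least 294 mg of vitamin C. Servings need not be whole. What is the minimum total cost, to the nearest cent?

For a min-cost LP with two ≥-constraints, a basic feasible solution has at most two positive variables.
banana only: max(12/3, 294/10) = 29.4 servings → $10.29.
bell pepper only: max(12/2, 294/156) = 6 servings → $5.70.
strawberries only: max(12/3, 294/87) = 4 servings → $5.20.
banana + bell pepper with both tight: 2.866 servings and 1.701 servings → $2.62.
banana + strawberries with both tight: 0.7013 servings and 3.299 servings → $4.53.
bell pepper + strawberries: intersection lies outside the first quadrant.
So the least-cost plan costs $2.62.

$2.62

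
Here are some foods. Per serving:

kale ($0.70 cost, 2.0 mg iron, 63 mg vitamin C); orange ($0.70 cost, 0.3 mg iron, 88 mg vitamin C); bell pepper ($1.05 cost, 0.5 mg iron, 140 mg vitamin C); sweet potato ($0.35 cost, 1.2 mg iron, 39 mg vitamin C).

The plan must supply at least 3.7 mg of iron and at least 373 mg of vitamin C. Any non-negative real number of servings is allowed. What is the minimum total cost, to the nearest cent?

Compare the cost at each extreme point of the feasible region.
kale only: max(3.7/2.0, 373/63) = 5.921 servings → $4.14.
orange only: max(3.7/0.3, 373/88) = 12.33 servings → $8.63.
bell pepper only: max(3.7/0.5, 373/140) = 7.4 servings → $7.77.
sweet potato only: max(3.7/1.2, 373/39) = 9.564 servings → $3.35.
kale + orange with both tight: 1.36 servings and 3.265 servings → $3.24.
kale + bell pepper with both tight: 1.334 servings and 2.064 servings → $3.10.
kale + sweet potato: the both-tight solution has a negative serving — not a feasible corner.
orange + bell pepper with both targets exact would need a negative amount; discard.
orange + sweet potato with both tight: 3.23 servings and 2.276 servings → $3.06.
bell pepper + sweet potato with both tight: 2.042 servings and 2.232 servings → $2.93.
Cheapest feasible corner: $2.93.

$2.93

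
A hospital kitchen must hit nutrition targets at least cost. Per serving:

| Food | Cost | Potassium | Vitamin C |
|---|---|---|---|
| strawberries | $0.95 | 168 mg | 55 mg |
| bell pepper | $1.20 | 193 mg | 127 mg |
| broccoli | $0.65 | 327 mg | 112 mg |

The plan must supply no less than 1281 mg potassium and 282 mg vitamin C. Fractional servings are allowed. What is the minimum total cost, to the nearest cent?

$2.55

Compare the cost at each extreme point of the feasible region.
strawberries only: max(1281/168, 282/55) = 7.625 servings → $7.24.
bell pepper only: max(1281/193, 282/127) = 6.637 servings → $7.96.
broccoli only: max(1281/327, 282/112) = 3.917 servings → $2.55.
strawberries + bell pepper: the both-tight solution has a negative serving — not a feasible corner.
strawberries + broccoli with both targets exact would need a negative amount; discard.
bell pepper + broccoli: intersection lies outside the first quadrant.
So the least-cost plan costs $2.55.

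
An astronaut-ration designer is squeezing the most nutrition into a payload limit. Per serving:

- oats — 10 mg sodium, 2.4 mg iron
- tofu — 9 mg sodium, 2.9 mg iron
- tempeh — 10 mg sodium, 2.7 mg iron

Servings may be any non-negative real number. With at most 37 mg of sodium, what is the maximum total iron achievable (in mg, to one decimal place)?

Iron per mg sodium: tofu 0.3222, tempeh 0.27, oats 0.24.
With no serving limits, spend the whole sodium allowance on tofu: 37 mg / 9 mg × 2.9 mg = 11.9 mg.

11.9 mg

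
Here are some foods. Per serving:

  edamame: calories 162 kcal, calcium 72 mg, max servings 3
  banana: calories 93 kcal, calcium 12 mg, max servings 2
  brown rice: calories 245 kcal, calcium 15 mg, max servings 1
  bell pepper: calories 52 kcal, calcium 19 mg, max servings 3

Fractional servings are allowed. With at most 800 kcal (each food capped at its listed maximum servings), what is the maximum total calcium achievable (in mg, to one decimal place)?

Calcium per kcal: edamame 0.4444, bell pepper 0.3654, banana 0.129, brown rice 0.06122.
Take 3 servings of edamame: uses 486 kcal, +216.0 mg calcium (running total 216.0 mg).
Take 3 servings of bell pepper: uses 156 kcal, +57.0 mg calcium (running total 273.0 mg).
Take 1.699 servings of banana: uses 158 kcal, +20.4 mg calcium (running total 293.4 mg).
Filling greedily by calcium-per-kcal is optimal for one linear limit, giving 293.4 mg.

293.4 mg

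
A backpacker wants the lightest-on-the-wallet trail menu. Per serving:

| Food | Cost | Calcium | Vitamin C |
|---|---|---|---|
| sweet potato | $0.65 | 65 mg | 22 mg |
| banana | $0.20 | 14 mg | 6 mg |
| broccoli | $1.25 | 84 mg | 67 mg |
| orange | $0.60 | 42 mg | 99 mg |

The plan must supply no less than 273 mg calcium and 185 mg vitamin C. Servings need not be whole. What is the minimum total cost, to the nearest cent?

$2.93

sweet potato only: max(273/65, 185/22) = 8.409 servings → $5.47.
banana only: max(273/14, 185/6) = 30.83 servings → $6.17.
broccoli only: max(273/84, 185/67) = 3.25 servings → $4.06.
orange only: max(273/42, 185/99) = 6.5 servings → $3.90.
sweet potato + banana with both targets exact would need a negative amount; discard.
sweet potato + broccoli with both tight: 1.097 servings and 2.401 servings → $3.71.
sweet potato + orange with both tight: 3.494 servings and 1.092 servings → $2.93.
banana + broccoli with both tight: 6.339 servings and 2.194 servings → $4.01.
banana + orange with both tight: 16.98 servings and 0.8395 servings → $3.90.
broccoli + orange with both targets exact would need a negative amount; discard.
So the least-cost plan costs $2.93.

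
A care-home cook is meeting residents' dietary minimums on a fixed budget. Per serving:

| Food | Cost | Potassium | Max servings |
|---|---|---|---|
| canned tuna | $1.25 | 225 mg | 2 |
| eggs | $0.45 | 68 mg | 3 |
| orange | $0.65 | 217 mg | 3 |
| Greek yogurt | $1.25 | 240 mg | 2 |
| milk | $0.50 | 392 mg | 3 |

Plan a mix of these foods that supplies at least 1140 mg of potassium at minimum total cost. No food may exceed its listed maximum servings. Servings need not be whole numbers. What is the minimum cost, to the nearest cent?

$1.45

Cost per mg of potassium: milk $0.0013, orange $0.0030, Greek yogurt $0.0052, canned tuna $0.0056, eggs $0.0066.
Take 2.908 servings of milk: +1140.0 mg potassium for $1.45 (total $1.45, still need 0.0 mg).
Greedy by cheapest-per-mg is optimal for a single linear constraint, so the minimum cost is $1.45.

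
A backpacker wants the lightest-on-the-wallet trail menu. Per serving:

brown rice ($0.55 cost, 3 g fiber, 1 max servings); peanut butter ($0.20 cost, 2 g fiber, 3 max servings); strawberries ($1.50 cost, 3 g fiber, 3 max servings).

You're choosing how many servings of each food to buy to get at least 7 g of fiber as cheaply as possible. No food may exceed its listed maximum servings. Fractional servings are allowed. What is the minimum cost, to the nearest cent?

Cost per g of fiber: peanut butter $0.1000, brown rice $0.1833, strawberries $0.5000.
Take 3 servings of peanut butter: +6.0 g fiber for $0.60 (total $0.60, still need 1.0 g).
Take 0.3333 servings of brown rice: +1.0 g fiber for $0.18 (total $0.78, still need 0.0 g).
Filling from the cheapest source first is optimal under one linear minimum: $0.78.

$0.78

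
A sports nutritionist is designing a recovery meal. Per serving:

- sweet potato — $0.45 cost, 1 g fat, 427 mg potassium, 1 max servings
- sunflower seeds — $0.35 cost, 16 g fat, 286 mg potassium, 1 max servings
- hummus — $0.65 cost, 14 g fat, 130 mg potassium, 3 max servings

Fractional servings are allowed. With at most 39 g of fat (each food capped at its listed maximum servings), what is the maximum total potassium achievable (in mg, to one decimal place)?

917.3 mg

Potassium per g fat: sweet potato 427, sunflower seeds 17.88, hummus 9.286.
Take 1 serving of sweet potato: uses 1 g fat, +427.0 mg potassium (running total 427.0 mg).
Take 1 serving of sunflower seeds: uses 16 g fat, +286.0 mg potassium (running total 713.0 mg).
Take 1.571 servings of hummus: uses 22 g fat, +204.3 mg potassium (running total 917.3 mg).
Greedy by best ratio exhausts the fat allowance optimally: 917.3 mg.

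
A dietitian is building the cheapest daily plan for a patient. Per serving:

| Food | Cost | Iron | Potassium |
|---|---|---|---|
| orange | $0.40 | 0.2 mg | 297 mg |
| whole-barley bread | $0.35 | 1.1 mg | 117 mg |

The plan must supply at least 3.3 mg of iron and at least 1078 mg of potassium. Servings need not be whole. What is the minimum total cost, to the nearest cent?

$1.94

Minimising a linear cost over {iron ≥ 3.3, potassium ≥ 1078, servings ≥ 0} — the optimum is at a vertex, using one or two foods.
orange only: max(3.3/0.2, 1078/297) = 16.5 servings → $6.60.
whole-barley bread only: max(3.3/1.1, 1078/117) = 9.214 servings → $3.22.
orange + whole-barley bread with both tight: 2.637 servings and 2.521 servings → $1.94.
The minimum over all feasible corners is $1.94.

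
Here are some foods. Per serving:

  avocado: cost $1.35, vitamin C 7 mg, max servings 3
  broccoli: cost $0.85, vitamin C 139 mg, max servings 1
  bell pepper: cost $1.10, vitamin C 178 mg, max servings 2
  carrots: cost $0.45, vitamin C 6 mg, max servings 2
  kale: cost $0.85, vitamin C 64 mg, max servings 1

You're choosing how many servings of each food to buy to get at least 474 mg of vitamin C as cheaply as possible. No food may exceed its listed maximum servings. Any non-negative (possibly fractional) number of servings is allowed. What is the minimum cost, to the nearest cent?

$2.92

Cost per mg of vitamin C: broccoli $0.0061, bell pepper $0.0062, kale $0.0133, carrots $0.0750, avocado $0.1929.
Take 1 serving of broccoli: +139.0 mg vitamin C for $0.85 (total $0.85, still need 335.0 mg).
Take 1.882 servings of bell pepper: +335.0 mg vitamin C for $2.07 (total $2.92, still need 0.0 mg).
Greedy by cheapest-per-mg is optimal for a single linear constraint, so the minimum cost is $2.92.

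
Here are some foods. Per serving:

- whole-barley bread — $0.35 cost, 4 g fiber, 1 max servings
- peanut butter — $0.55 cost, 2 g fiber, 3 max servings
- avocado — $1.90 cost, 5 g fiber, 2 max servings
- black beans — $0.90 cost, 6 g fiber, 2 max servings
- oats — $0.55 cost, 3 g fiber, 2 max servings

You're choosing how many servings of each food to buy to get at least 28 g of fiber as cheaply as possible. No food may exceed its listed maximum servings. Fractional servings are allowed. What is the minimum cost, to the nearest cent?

$4.90

Cost per g of fiber: whole-barley bread $0.0875, black beans $0.1500, oats $0.1833, peanut butter $0.2750, avocado $0.3800.
Take 1 serving of whole-barley bread: +4.0 g fiber for $0.35 (total $0.35, still need 24.0 g).
Take 2 servings of black beans: +12.0 g fiber for $1.80 (total $2.15, still need 12.0 g).
Take 2 servings of oats: +6.0 g fiber for $1.10 (total $3.25, still need 6.0 g).
Take 3 servings of peanut butter: +6.0 g fiber for $1.65 (total $4.90, still need 0.0 g).
Filling from the cheapest source first is optimal under one linear minimum: $4.90.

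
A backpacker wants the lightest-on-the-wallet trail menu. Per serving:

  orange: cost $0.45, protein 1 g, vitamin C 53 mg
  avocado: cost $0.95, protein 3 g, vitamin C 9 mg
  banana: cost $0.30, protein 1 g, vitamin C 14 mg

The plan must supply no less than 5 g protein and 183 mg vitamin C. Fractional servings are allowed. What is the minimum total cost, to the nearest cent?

This is a tiny linear program; its minimum lies at a vertex of the feasible set. List the vertices and price them.
orange only: max(5/1, 183/53) = 5 servings → $2.25.
avocado only: max(5/3, 183/9) = 20.33 servings → $19.32.
banana only: max(5/1, 183/14) = 13.07 servings → $3.92.
orange + avocado with both tight: 3.36 servings and 0.5467 servings → $2.03.
orange + banana with both tight: 2.897 servings and 2.103 servings → $1.93.
avocado + banana: the both-tight solution has a negative serving — not a feasible corner.
So the least-cost plan costs $1.93.

$1.93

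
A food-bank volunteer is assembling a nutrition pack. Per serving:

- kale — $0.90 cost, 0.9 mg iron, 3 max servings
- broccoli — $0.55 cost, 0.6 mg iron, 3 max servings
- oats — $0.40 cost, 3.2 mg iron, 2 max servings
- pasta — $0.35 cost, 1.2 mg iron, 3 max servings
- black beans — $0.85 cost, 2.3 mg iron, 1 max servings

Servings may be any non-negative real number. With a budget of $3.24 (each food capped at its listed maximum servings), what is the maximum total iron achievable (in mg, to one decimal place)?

12.9 mg

Iron per dollar: oats 8, pasta 3.429, black beans 2.706, broccoli 1.091, kale 1.
Take 2 servings of oats: spends $0.80, +6.4 mg iron (running total 6.4 mg).
Take 3 servings of pasta: spends $1.05, +3.6 mg iron (running total 10.0 mg).
Take 1 serving of black beans: spends $0.85, +2.3 mg iron (running total 12.3 mg).
Take 0.9818 servings of broccoli: spends $0.54, +0.6 mg iron (running total 12.9 mg).
Filling greedily by iron-per-dollar is optimal for one linear limit, giving 12.9 mg.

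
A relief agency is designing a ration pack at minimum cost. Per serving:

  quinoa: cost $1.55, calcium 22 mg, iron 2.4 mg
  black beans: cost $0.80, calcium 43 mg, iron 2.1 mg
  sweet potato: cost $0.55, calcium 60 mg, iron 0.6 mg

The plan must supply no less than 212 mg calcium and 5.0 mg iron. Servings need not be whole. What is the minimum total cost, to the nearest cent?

Check every corner: each single food scaled to meet both minima, and each pair solved so both constraints bind.
quinoa only: max(212/22, 5.0/2.4) = 9.636 servings → $14.94.
black beans only: max(212/43, 5.0/2.1) = 4.93 servings → $3.94.
sweet potato only: max(212/60, 5.0/0.6) = 8.333 servings → $4.58.
quinoa + black beans: the both-tight solution has a negative serving — not a feasible corner.
quinoa + sweet potato with both tight: 1.321 servings and 3.049 servings → $3.72.
black beans + sweet potato with both tight: 1.725 servings and 2.297 servings → $2.64.
So the least-cost plan costs $2.64.

$2.64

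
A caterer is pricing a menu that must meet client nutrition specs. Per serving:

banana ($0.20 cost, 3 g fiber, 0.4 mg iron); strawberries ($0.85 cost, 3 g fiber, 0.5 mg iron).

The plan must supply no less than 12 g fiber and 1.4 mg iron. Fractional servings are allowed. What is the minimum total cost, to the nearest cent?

$0.80

Check every corner: each single food scaled to meet both minima, and each pair solved so both constraints bind.
banana only: max(12/3, 1.4/0.4) = 4 servings → $0.80.
strawberries only: max(12/3, 1.4/0.5) = 4 servings → $3.40.
banana + strawberries: intersection lies outside the first quadrant.
Cheapest feasible corner: $0.80.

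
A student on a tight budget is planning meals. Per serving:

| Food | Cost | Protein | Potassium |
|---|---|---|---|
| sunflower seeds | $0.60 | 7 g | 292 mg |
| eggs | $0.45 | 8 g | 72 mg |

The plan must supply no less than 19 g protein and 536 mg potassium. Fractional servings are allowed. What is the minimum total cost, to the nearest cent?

$1.40

A basic optimal solution has at most two foods positive. Try each food alone and each pair with both targets met exactly.
sunflower seeds only: max(19/7, 536/292) = 2.714 servings → $1.63.
eggs only: max(19/8, 536/72) = 7.444 servings → $3.35.
sunflower seeds + eggs with both tight: 1.594 servings and 0.9803 servings → $1.40.
The minimum over all feasible corners is $1.40.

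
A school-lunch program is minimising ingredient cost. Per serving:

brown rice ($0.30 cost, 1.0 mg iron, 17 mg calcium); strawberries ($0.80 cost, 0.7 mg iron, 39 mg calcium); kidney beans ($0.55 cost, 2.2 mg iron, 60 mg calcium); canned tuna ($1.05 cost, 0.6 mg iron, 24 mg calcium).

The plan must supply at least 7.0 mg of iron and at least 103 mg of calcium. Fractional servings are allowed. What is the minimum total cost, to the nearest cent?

$1.75

Check every corner: each single food scaled to meet both minima, and each pair solved so both constraints bind.
brown rice only: max(7.0/1.0, 103/17) = 7 servings → $2.10.
strawberries only: max(7.0/0.7, 103/39) = 10 servings → $8.00.
kidney beans only: max(7.0/2.2, 103/60) = 3.182 servings → $1.75.
canned tuna only: max(7.0/0.6, 103/24) = 11.67 servings → $12.25.
brown rice + strawberries with both targets exact would need a negative amount; discard.
brown rice + kidney beans: intersection lies outside the first quadrant.
brown rice + canned tuna: intersection lies outside the first quadrant.
strawberries + kidney beans: intersection lies outside the first quadrant.
strawberries + canned tuna: the both-tight solution has a negative serving — not a feasible corner.
kidney beans + canned tuna: the both-tight solution has a negative serving — not a feasible corner.
Cheapest feasible corner: $1.75.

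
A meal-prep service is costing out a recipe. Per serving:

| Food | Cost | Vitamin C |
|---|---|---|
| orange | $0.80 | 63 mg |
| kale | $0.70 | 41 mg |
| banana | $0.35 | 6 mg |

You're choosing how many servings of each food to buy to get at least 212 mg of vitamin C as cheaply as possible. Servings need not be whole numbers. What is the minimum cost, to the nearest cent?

$2.69

Cost per mg of vitamin C: orange $0.0127, kale $0.0171, banana $0.0583.
With no serving limits, use only orange: 212 mg / 63 mg = 3.365 servings × $0.80 = $2.69.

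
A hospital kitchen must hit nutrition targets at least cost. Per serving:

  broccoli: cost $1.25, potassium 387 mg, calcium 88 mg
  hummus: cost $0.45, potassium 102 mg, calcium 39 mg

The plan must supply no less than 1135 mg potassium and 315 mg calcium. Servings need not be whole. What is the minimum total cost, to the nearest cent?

$4.10

With two linear requirements the optimum uses one or two foods; enumerate the corners.
broccoli only: max(1135/387, 315/88) = 3.58 servings → $4.47.
hummus only: max(1135/102, 315/39) = 11.13 servings → $5.01.
broccoli + hummus with both tight: 1.984 servings and 3.601 servings → $4.10.
Cheapest feasible corner: $4.10.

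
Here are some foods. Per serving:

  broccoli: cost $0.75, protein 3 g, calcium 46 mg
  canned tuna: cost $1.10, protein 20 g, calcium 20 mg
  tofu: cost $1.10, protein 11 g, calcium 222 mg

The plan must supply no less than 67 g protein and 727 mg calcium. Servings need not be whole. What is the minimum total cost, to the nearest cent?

Compare the cost at each extreme point of the feasible region.
broccoli only: max(67/3, 727/46) = 22.33 servings → $16.75.
canned tuna only: max(67/20, 727/20) = 36.35 servings → $39.98.
tofu only: max(67/11, 727/222) = 6.091 servings → $6.70.
broccoli + canned tuna with both tight: 15.35 servings and 1.048 servings → $12.66.
broccoli + tofu with both targets exact would need a negative amount; discard.
canned tuna + tofu with both tight: 1.63 servings and 3.128 servings → $5.23.
Cheapest feasible corner: $5.23.

$5.23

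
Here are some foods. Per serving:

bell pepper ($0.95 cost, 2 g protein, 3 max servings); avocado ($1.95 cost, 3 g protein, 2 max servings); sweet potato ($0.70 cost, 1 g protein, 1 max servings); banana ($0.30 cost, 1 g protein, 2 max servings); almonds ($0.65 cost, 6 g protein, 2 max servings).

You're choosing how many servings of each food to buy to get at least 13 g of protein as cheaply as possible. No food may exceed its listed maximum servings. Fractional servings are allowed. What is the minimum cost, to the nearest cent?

$1.60

Cost per g of protein: almonds $0.1083, banana $0.3000, bell pepper $0.4750, avocado $0.6500, sweet potato $0.7000.
Take 2 servings of almonds: +12.0 g protein for $1.30 (total $1.30, still need 1.0 g).
Take 1 serving of banana: +1.0 g protein for $0.30 (total $1.60, still need 0.0 g).
Greedy by cheapest-per-g is optimal for a single linear constraint, so the minimum cost is $1.60.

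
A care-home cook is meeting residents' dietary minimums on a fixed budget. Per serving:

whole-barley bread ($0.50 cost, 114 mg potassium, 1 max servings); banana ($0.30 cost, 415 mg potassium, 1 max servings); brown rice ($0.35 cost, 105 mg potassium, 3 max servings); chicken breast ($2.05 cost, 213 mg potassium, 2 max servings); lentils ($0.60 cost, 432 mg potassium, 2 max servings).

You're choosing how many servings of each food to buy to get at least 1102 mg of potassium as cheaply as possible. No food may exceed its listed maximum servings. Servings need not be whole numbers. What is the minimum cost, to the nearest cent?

Cost per mg of potassium: banana $0.0007, lentils $0.0014, brown rice $0.0033, whole-barley bread $0.0044, chicken breast $0.0096.
Take 1 serving of banana: +415.0 mg potassium for $0.30 (total $0.30, still need 687.0 mg).
Take 1.59 servings of lentils: +687.0 mg potassium for $0.95 (total $1.25, still need 0.0 mg).
Greedy by cheapest-per-mg is optimal for a single linear constraint, so the minimum cost is $1.25.

$1.25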